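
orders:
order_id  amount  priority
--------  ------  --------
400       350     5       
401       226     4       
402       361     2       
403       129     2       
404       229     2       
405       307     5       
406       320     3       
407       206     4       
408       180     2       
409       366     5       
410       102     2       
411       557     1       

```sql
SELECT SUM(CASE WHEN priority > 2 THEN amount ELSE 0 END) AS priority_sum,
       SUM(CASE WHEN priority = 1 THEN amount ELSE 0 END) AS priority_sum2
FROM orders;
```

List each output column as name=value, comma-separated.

[priority_sum: priority > 2]
order_id=400: ✓ → 350
order_id=401: ✓ → 226
order_id=402: ✗
order_id=403: ✗
order_id=404: ✗
order_id=405: ✓ → 307
order_id=406: ✓ → 320
order_id=407: ✓ → 206
order_id=408: ✗
order_id=409: ✓ → 366
order_id=410: ✗
order_id=411: ✗
priority_sum = 350 + 226 + 307 + 320 + 206 + 366 = 1775
—
[priority_sum2: priority = 1]
order_id=400: ✗
order_id=401: ✗
order_id=402: ✗
order_id=403: ✗
order_id=404: ✗
order_id=405: ✗
order_id=406: ✗
order_id=407: ✗
order_id=408: ✗
order_id=409: ✗
order_id=410: ✗
order_id=411: ✓ → 557
priority_sum2 = 557

priority_sum=1775, priority_sum2=557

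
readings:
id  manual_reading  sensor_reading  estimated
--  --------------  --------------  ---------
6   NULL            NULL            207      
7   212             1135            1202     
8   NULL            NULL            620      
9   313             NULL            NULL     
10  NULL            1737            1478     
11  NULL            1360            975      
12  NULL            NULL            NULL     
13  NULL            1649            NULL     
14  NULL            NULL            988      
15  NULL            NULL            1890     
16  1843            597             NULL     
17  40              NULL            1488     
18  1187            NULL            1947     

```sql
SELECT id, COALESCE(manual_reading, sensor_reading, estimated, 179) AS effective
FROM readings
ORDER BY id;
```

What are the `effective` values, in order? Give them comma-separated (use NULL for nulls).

id=6: manual_reading=NULL, sensor_reading=NULL, estimated=207 → 207
id=7: manual_reading=212 → 212
id=8: manual_reading=NULL, sensor_reading=NULL, estimated=620 → 620
id=9: manual_reading=313 → 313
id=10: manual_reading=NULL, sensor_reading=1737 → 1737
id=11: manual_reading=NULL, sensor_reading=1360 → 1360
id=12: manual_reading=NULL, sensor_reading=NULL, estimated=NULL, → literal 179 → 179
id=13: manual_reading=NULL, sensor_reading=1649 → 1649
id=14: manual_reading=NULL, sensor_reading=NULL, estimated=988 → 988
id=15: manual_reading=NULL, sensor_reading=NULL, estimated=1890 → 1890
id=16: manual_reading=1843 → 1843
id=17: manual_reading=40 → 40
id=18: manual_reading=1187 → 1187

207, 212, 620, 313, 1737, 1360, 179, 1649, 988, 1890, 1843, 40, 1187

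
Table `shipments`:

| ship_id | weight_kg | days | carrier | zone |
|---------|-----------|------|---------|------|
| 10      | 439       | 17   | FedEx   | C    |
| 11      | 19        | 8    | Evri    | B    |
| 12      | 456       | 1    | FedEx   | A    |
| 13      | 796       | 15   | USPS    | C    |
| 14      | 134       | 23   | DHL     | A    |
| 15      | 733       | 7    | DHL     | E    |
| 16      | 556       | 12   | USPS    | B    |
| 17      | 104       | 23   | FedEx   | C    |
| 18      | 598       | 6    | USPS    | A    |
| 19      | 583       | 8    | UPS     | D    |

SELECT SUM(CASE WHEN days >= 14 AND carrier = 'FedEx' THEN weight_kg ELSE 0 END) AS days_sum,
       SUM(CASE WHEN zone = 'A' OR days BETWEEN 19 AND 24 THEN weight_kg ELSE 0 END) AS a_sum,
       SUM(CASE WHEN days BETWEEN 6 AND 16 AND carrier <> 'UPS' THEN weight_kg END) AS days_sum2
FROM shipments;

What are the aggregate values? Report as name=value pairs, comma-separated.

[days_sum: days >= 14 AND carrier = 'FedEx']
ship_id=10: ✓ → 439
ship_id=11: ✗
ship_id=12: ✗
ship_id=13: ✗
ship_id=14: ✗
ship_id=15: ✗
ship_id=16: ✗
ship_id=17: ✓ → 104
ship_id=18: ✗
ship_id=19: ✗
days_sum = 439 + 104 = 543
—
[a_sum: zone = 'A' OR days BETWEEN 19 AND 24]
ship_id=10: ✗
ship_id=11: ✗
ship_id=12: ✓ → 456
ship_id=13: ✗
ship_id=14: ✓ → 134
ship_id=15: ✗
ship_id=16: ✗
ship_id=17: ✓ → 104
ship_id=18: ✓ → 598
ship_id=19: ✗
a_sum = 456 + 134 + 104 + 598 = 1292
—
[days_sum2: days BETWEEN 6 AND 16 AND carrier <> 'UPS']
ship_id=10: ✗
ship_id=11: ✓ → 19
ship_id=12: ✗
ship_id=13: ✓ → 796
ship_id=14: ✗
ship_id=15: ✓ → 733
ship_id=16: ✓ → 556
ship_id=17: ✗
ship_id=18: ✓ → 598
ship_id=19: ✗
days_sum2 = 19 + 796 + 733 + 556 + 598 = 2702

days_sum=543, a_sum=1292, days_sum2=2702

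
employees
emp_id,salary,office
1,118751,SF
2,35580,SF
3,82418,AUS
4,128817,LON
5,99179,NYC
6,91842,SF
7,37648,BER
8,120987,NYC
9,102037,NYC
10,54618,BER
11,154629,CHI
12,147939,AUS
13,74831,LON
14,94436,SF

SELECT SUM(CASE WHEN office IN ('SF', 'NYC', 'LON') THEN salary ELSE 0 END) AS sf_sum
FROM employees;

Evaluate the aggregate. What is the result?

866460

emp_id=1: ✓ → 118751
emp_id=2: ✓ → 35580
emp_id=3: ✗
emp_id=4: ✓ → 128817
emp_id=5: ✓ → 99179
emp_id=6: ✓ → 91842
emp_id=7: ✗
emp_id=8: ✓ → 120987
emp_id=9: ✓ → 102037
emp_id=10: ✗
emp_id=11: ✗
emp_id=12: ✗
emp_id=13: ✓ → 74831
emp_id=14: ✓ → 94436
sf_sum = 118751 + 35580 + 128817 + 99179 + 91842 + 120987 + 102037 + 74831 + 94436 = 866460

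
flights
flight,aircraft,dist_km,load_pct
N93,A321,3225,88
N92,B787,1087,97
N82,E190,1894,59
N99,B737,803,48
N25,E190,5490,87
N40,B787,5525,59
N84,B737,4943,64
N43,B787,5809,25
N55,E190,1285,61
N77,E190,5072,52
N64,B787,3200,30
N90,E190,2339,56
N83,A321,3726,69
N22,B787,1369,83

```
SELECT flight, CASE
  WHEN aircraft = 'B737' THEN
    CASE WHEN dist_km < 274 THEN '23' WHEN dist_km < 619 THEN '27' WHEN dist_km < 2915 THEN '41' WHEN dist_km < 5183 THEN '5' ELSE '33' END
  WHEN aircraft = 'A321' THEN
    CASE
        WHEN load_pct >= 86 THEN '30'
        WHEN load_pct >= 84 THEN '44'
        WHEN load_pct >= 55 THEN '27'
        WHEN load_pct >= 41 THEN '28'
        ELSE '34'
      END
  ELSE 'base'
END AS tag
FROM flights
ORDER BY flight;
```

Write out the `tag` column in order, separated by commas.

flight=N22: aircraft='B787' → outer ELSE → base
flight=N25: aircraft='E190' → outer ELSE → base
flight=N40: aircraft='B787' → outer ELSE → base
flight=N43: aircraft='B787' → outer ELSE → base
flight=N55: aircraft='E190' → outer ELSE → base
flight=N64: aircraft='B787' → outer ELSE → base
flight=N77: aircraft='E190' → outer ELSE → base
flight=N82: aircraft='E190' → outer ELSE → base
flight=N83: aircraft='A321' → inner[load_pct >= 55] → 27
flight=N84: aircraft='B737' → inner[dist_km < 5183] → 5
flight=N90: aircraft='E190' → outer ELSE → base
flight=N92: aircraft='B787' → outer ELSE → base
flight=N93: aircraft='A321' → inner[load_pct >= 86] → 30
flight=N99: aircraft='B737' → inner[dist_km < 2915] → 41

base, base, base, base, base, base, base, base, 27, 5, base, base, 30, 41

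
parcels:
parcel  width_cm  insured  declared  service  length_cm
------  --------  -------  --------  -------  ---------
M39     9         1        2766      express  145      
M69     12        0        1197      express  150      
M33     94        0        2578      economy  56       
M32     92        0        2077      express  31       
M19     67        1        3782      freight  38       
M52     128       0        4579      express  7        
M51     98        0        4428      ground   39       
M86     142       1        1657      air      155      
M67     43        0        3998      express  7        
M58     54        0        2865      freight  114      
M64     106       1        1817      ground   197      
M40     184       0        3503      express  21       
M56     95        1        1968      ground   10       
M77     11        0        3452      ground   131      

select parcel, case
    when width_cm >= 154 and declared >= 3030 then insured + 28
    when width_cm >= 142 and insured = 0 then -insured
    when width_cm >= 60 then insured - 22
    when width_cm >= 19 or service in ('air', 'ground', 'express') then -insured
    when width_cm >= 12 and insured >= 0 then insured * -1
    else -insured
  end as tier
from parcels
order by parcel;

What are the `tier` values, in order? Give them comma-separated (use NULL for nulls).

-21, -22, -22, -1, 28, -22, -22, -21, 0, -21, 0, 0, 0, -21

parcel=M19: width_cm >= 60 → -21
parcel=M32: width_cm >= 60 → -22
parcel=M33: width_cm >= 60 → -22
parcel=M39: width_cm >= 19 or service in ('air', 'ground', 'express') → -1
parcel=M40: width_cm >= 154 and declared >= 3030 → 28
parcel=M51: width_cm >= 60 → -22
parcel=M52: width_cm >= 60 → -22
parcel=M56: width_cm >= 60 → -21
parcel=M58: width_cm >= 19 or service in ('air', 'ground', 'express') → 0
parcel=M64: width_cm >= 60 → -21
parcel=M67: width_cm >= 19 or service in ('air', 'ground', 'express') → 0
parcel=M69: width_cm >= 19 or service in ('air', 'ground', 'express') → 0
parcel=M77: width_cm >= 19 or service in ('air', 'ground', 'express') → 0
parcel=M86: width_cm >= 60 → -21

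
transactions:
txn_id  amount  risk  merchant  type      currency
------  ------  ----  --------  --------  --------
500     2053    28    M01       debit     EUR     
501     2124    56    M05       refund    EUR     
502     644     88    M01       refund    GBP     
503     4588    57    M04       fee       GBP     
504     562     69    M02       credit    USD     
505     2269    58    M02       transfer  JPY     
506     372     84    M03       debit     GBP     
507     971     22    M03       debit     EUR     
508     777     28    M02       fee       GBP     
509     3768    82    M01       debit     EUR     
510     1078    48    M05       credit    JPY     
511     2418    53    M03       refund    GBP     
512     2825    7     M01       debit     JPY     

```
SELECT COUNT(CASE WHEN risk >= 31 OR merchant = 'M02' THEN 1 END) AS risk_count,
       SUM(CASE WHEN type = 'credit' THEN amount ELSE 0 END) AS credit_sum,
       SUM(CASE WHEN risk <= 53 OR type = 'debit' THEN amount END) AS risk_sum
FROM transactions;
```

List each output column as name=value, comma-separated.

[risk_count: risk >= 31 OR merchant = 'M02']
txn_id=500: ✗
txn_id=501: ✓ → 1
txn_id=502: ✓ → 1
txn_id=503: ✓ → 1
txn_id=504: ✓ → 1
txn_id=505: ✓ → 1
txn_id=506: ✓ → 1
txn_id=507: ✗
txn_id=508: ✓ → 1
txn_id=509: ✓ → 1
txn_id=510: ✓ → 1
txn_id=511: ✓ → 1
txn_id=512: ✗
risk_count = COUNT(1, 1, 1, 1, 1, 1, 1, 1, 1, 1) = 10
—
[credit_sum: type = 'credit']
txn_id=500: ✗
txn_id=501: ✗
txn_id=502: ✗
txn_id=503: ✗
txn_id=504: ✓ → 562
txn_id=505: ✗
txn_id=506: ✗
txn_id=507: ✗
txn_id=508: ✗
txn_id=509: ✗
txn_id=510: ✓ → 1078
txn_id=511: ✗
txn_id=512: ✗
credit_sum = 562 + 1078 = 1640
—
[risk_sum: risk <= 53 OR type = 'debit']
txn_id=500: ✓ → 2053
txn_id=501: ✗
txn_id=502: ✗
txn_id=503: ✗
txn_id=504: ✗
txn_id=505: ✗
txn_id=506: ✓ → 372
txn_id=507: ✓ → 971
txn_id=508: ✓ → 777
txn_id=509: ✓ → 3768
txn_id=510: ✓ → 1078
txn_id=511: ✓ → 2418
txn_id=512: ✓ → 2825
risk_sum = 2053 + 372 + 971 + 777 + 3768 + 1078 + 2418 + 2825 = 14262

risk_count=10, credit_sum=1640, risk_sum=14262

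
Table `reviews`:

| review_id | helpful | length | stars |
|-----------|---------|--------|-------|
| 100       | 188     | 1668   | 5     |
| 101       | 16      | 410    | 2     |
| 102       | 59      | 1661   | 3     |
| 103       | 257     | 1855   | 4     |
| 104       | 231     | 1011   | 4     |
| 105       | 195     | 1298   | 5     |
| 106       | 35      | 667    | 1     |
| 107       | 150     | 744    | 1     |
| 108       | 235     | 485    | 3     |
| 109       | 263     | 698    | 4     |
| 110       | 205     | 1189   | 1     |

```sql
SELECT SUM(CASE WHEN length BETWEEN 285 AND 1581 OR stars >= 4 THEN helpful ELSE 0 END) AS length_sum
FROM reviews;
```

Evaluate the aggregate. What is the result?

review_id=100: ✓ → 188
review_id=101: ✓ → 16
review_id=102: ✗
review_id=103: ✓ → 257
review_id=104: ✓ → 231
review_id=105: ✓ → 195
review_id=106: ✓ → 35
review_id=107: ✓ → 150
review_id=108: ✓ → 235
review_id=109: ✓ → 263
review_id=110: ✓ → 205
length_sum = 188 + 16 + 257 + 231 + 195 + 35 + 150 + 235 + 263 + 205 = 1775

1775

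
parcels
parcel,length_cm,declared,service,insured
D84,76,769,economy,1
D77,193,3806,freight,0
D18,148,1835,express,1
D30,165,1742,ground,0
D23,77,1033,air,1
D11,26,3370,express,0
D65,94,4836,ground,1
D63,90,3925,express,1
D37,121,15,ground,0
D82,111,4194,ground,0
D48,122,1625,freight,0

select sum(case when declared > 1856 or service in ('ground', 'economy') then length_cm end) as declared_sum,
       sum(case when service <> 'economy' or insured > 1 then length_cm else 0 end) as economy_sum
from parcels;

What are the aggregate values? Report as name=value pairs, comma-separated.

[declared_sum: declared > 1856 or service in ('ground', 'economy')]
parcel=D84: ✓ → 76
parcel=D77: ✓ → 193
parcel=D18: ✗
parcel=D30: ✓ → 165
parcel=D23: ✗
parcel=D11: ✓ → 26
parcel=D65: ✓ → 94
parcel=D63: ✓ → 90
parcel=D37: ✓ → 121
parcel=D82: ✓ → 111
parcel=D48: ✗
declared_sum = 76 + 193 + 165 + 26 + 94 + 90 + 121 + 111 = 876
—
[economy_sum: service <> 'economy' or insured > 1]
parcel=D84: ✗
parcel=D77: ✓ → 193
parcel=D18: ✓ → 148
parcel=D30: ✓ → 165
parcel=D23: ✓ → 77
parcel=D11: ✓ → 26
parcel=D65: ✓ → 94
parcel=D63: ✓ → 90
parcel=D37: ✓ → 121
parcel=D82: ✓ → 111
parcel=D48: ✓ → 122
economy_sum = 193 + 148 + 165 + 77 + 26 + 94 + 90 + 121 + 111 + 122 = 1147

declared_sum=876, economy_sum=1147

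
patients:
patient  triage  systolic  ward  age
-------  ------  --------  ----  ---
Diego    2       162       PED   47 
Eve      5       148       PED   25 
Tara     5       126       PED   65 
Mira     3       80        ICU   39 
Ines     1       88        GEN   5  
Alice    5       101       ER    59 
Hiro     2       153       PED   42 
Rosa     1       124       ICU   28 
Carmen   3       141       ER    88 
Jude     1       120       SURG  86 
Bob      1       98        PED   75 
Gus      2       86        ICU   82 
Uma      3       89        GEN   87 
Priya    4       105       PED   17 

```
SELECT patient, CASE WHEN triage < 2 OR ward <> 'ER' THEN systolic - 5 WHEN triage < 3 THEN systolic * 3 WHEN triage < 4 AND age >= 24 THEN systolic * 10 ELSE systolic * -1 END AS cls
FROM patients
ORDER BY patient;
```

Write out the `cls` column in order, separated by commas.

-101, 93, 1410, 157, 143, 81, 148, 83, 115, 75, 100, 119, 121, 84

patient=Alice: ELSE → -101
patient=Bob: triage < 2 OR ward <> 'ER' → 93
patient=Carmen: triage < 4 AND age >= 24 → 1410
patient=Diego: triage < 2 OR ward <> 'ER' → 157
patient=Eve: triage < 2 OR ward <> 'ER' → 143
patient=Gus: triage < 2 OR ward <> 'ER' → 81
patient=Hiro: triage < 2 OR ward <> 'ER' → 148
patient=Ines: triage < 2 OR ward <> 'ER' → 83
patient=Jude: triage < 2 OR ward <> 'ER' → 115
patient=Mira: triage < 2 OR ward <> 'ER' → 75
patient=Priya: triage < 2 OR ward <> 'ER' → 100
patient=Rosa: triage < 2 OR ward <> 'ER' → 119
patient=Tara: triage < 2 OR ward <> 'ER' → 121
patient=Uma: triage < 2 OR ward <> 'ER' → 84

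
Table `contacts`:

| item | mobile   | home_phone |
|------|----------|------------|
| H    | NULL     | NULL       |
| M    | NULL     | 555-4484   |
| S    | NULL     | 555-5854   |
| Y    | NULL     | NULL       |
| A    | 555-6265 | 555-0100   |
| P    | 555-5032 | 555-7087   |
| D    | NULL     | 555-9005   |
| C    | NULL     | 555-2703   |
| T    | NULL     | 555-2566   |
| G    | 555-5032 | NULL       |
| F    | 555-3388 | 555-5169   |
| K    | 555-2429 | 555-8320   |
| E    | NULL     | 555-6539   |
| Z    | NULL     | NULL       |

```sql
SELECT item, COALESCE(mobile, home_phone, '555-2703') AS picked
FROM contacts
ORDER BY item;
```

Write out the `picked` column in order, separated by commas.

555-6265, 555-2703, 555-9005, 555-6539, 555-3388, 555-5032, 555-2703, 555-2429, 555-4484, 555-5032, 555-5854, 555-2566, 555-2703, 555-2703

item=A: mobile=555-6265 → 555-6265
item=C: mobile=NULL, home_phone=555-2703 → 555-2703
item=D: mobile=NULL, home_phone=555-9005 → 555-9005
item=E: mobile=NULL, home_phone=555-6539 → 555-6539
item=F: mobile=555-3388 → 555-3388
item=G: mobile=555-5032 → 555-5032
item=H: mobile=NULL, home_phone=NULL, → literal 555-2703 → 555-2703
item=K: mobile=555-2429 → 555-2429
item=M: mobile=NULL, home_phone=555-4484 → 555-4484
item=P: mobile=555-5032 → 555-5032
item=S: mobile=NULL, home_phone=555-5854 → 555-5854
item=T: mobile=NULL, home_phone=555-2566 → 555-2566
item=Y: mobile=NULL, home_phone=NULL, → literal 555-2703 → 555-2703
item=Z: mobile=NULL, home_phone=NULL, → literal 555-2703 → 555-2703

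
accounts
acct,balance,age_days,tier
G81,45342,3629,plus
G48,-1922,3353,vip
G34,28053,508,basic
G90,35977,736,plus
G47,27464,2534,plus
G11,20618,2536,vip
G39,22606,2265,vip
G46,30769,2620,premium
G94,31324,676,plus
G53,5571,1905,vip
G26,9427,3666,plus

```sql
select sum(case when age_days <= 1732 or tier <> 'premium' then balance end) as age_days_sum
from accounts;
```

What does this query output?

224460

acct=G81: ✓ → 45342
acct=G48: ✓ → -1922
acct=G34: ✓ → 28053
acct=G90: ✓ → 35977
acct=G47: ✓ → 27464
acct=G11: ✓ → 20618
acct=G39: ✓ → 22606
acct=G46: ✗
acct=G94: ✓ → 31324
acct=G53: ✓ → 5571
acct=G26: ✓ → 9427
age_days_sum = 45342 + -1922 + 28053 + 35977 + 27464 + 20618 + 22606 + 31324 + 5571 + 9427 = 224460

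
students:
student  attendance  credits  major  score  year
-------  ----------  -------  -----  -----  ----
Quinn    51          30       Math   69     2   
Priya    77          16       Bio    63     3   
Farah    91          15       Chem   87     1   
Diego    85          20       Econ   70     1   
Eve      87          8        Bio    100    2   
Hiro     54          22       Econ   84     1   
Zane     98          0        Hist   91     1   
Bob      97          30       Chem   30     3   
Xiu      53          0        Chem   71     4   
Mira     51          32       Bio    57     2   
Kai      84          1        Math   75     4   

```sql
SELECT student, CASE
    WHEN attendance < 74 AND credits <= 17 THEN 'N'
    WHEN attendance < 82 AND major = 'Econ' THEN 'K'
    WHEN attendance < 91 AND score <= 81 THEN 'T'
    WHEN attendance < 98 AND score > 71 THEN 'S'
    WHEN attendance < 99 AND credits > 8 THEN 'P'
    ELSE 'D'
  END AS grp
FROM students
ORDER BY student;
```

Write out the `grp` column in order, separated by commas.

P, T, S, S, K, T, T, T, T, N, D

student=Bob: attendance < 99 AND credits > 8 → P
student=Diego: attendance < 91 AND score <= 81 → T
student=Eve: attendance < 98 AND score > 71 → S
student=Farah: attendance < 98 AND score > 71 → S
student=Hiro: attendance < 82 AND major = 'Econ' → K
student=Kai: attendance < 91 AND score <= 81 → T
student=Mira: attendance < 91 AND score <= 81 → T
student=Priya: attendance < 91 AND score <= 81 → T
student=Quinn: attendance < 91 AND score <= 81 → T
student=Xiu: attendance < 74 AND credits <= 17 → N
student=Zane: ELSE → D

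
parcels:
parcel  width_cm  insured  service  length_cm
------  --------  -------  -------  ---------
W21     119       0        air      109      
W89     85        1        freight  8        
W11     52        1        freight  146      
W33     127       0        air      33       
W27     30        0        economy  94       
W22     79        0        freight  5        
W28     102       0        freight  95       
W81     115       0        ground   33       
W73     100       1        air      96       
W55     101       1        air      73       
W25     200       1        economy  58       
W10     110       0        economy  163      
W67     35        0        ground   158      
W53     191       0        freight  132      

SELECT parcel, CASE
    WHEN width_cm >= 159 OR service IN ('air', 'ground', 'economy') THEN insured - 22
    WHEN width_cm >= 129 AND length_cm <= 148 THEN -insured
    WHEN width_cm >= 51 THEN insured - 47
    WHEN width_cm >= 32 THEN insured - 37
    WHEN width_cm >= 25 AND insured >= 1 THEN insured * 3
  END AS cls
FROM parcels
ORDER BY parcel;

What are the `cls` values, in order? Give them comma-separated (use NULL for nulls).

-22, -46, -22, -47, -21, -22, -47, -22, -22, -21, -22, -21, -22, -46

parcel=W10: width_cm >= 159 OR service IN ('air', 'ground', 'economy') → -22
parcel=W11: width_cm >= 51 → -46
parcel=W21: width_cm >= 159 OR service IN ('air', 'ground', 'economy') → -22
parcel=W22: width_cm >= 51 → -47
parcel=W25: width_cm >= 159 OR service IN ('air', 'ground', 'economy') → -21
parcel=W27: width_cm >= 159 OR service IN ('air', 'ground', 'economy') → -22
parcel=W28: width_cm >= 51 → -47
parcel=W33: width_cm >= 159 OR service IN ('air', 'ground', 'economy') → -22
parcel=W53: width_cm >= 159 OR service IN ('air', 'ground', 'economy') → -22
parcel=W55: width_cm >= 159 OR service IN ('air', 'ground', 'economy') → -21
parcel=W67: width_cm >= 159 OR service IN ('air', 'ground', 'economy') → -22
parcel=W73: width_cm >= 159 OR service IN ('air', 'ground', 'economy') → -21
parcel=W81: width_cm >= 159 OR service IN ('air', 'ground', 'economy') → -22
parcel=W89: width_cm >= 51 → -46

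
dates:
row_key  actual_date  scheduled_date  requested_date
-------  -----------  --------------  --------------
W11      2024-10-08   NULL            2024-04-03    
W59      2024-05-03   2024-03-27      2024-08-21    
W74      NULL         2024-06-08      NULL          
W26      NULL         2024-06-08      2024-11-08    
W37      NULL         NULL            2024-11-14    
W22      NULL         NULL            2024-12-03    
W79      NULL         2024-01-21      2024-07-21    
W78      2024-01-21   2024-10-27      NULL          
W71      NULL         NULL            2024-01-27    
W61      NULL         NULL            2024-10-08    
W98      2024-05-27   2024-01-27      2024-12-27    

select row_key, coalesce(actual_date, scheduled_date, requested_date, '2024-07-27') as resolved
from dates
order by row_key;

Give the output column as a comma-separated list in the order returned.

row_key=W11: actual_date=2024-10-08 → 2024-10-08
row_key=W22: actual_date=NULL, scheduled_date=NULL, requested_date=2024-12-03 → 2024-12-03
row_key=W26: actual_date=NULL, scheduled_date=2024-06-08 → 2024-06-08
row_key=W37: actual_date=NULL, scheduled_date=NULL, requested_date=2024-11-14 → 2024-11-14
row_key=W59: actual_date=2024-05-03 → 2024-05-03
row_key=W61: actual_date=NULL, scheduled_date=NULL, requested_date=2024-10-08 → 2024-10-08
row_key=W71: actual_date=NULL, scheduled_date=NULL, requested_date=2024-01-27 → 2024-01-27
row_key=W74: actual_date=NULL, scheduled_date=2024-06-08 → 2024-06-08
row_key=W78: actual_date=2024-01-21 → 2024-01-21
row_key=W79: actual_date=NULL, scheduled_date=2024-01-21 → 2024-01-21
row_key=W98: actual_date=2024-05-27 → 2024-05-27

2024-10-08, 2024-12-03, 2024-06-08, 2024-11-14, 2024-05-03, 2024-10-08, 2024-01-27, 2024-06-08, 2024-01-21, 2024-01-21, 2024-05-27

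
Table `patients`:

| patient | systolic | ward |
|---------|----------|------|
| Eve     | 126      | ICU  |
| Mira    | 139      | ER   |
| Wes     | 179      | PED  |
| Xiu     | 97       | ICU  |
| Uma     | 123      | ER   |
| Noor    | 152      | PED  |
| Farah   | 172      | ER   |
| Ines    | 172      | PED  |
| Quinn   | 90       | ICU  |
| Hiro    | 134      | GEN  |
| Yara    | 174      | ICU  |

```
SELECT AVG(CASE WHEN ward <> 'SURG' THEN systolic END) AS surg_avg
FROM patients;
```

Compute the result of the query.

patient=Eve: ✓ → 126
patient=Mira: ✓ → 139
patient=Wes: ✓ → 179
patient=Xiu: ✓ → 97
patient=Uma: ✓ → 123
patient=Noor: ✓ → 152
patient=Farah: ✓ → 172
patient=Ines: ✓ → 172
patient=Quinn: ✓ → 90
patient=Hiro: ✓ → 134
patient=Yara: ✓ → 174
surg_avg = (126 + 139 + 179 + 97 + 123 + 152 + 172 + 172 + 90 + 134 + 174) / 11 = 141.6363636364

141.6363636364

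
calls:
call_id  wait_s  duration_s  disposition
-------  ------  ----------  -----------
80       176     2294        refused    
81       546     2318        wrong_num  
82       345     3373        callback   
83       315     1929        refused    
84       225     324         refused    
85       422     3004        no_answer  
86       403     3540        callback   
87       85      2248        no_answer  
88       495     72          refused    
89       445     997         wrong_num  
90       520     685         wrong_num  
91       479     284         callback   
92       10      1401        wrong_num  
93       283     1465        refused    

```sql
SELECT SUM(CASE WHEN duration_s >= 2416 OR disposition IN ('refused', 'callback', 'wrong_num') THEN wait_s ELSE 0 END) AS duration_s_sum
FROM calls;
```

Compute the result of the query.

call_id=80: ✓ → 176
call_id=81: ✓ → 546
call_id=82: ✓ → 345
call_id=83: ✓ → 315
call_id=84: ✓ → 225
call_id=85: ✓ → 422
call_id=86: ✓ → 403
call_id=87: ✗
call_id=88: ✓ → 495
call_id=89: ✓ → 445
call_id=90: ✓ → 520
call_id=91: ✓ → 479
call_id=92: ✓ → 10
call_id=93: ✓ → 283
duration_s_sum = 176 + 546 + 345 + 315 + 225 + 422 + 403 + 495 + 445 + 520 + 479 + 10 + 283 = 4664

4664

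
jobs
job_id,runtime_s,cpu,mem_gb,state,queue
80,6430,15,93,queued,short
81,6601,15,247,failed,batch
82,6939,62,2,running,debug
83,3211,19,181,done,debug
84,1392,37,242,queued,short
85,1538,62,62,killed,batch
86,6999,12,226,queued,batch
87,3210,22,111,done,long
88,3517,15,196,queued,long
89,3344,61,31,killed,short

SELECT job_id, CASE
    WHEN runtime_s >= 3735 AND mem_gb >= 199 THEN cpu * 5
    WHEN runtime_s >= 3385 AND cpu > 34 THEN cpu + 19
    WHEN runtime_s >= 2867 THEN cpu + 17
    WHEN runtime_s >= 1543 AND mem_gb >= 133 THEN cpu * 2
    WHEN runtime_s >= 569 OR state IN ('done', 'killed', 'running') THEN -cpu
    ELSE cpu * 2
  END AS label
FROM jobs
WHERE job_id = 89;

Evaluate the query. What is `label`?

78

job_id = 89: runtime_s=3344, cpu=61, mem_gb=31, state=killed, queue=short.
runtime_s >= 3735 AND mem_gb >= 199 → false
runtime_s >= 3385 AND cpu > 34 → false
runtime_s >= 2867 → true → 78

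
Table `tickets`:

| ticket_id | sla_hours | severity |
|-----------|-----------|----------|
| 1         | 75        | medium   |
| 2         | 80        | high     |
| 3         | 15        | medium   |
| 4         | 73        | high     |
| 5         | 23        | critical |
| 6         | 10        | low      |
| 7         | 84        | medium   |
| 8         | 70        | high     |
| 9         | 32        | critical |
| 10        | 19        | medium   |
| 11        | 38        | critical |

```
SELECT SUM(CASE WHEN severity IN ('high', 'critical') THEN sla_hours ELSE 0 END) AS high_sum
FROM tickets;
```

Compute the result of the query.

ticket_id=1: ✗
ticket_id=2: ✓ → 80
ticket_id=3: ✗
ticket_id=4: ✓ → 73
ticket_id=5: ✓ → 23
ticket_id=6: ✗
ticket_id=7: ✗
ticket_id=8: ✓ → 70
ticket_id=9: ✓ → 32
ticket_id=10: ✗
ticket_id=11: ✓ → 38
high_sum = 80 + 73 + 23 + 70 + 32 + 38 = 316

316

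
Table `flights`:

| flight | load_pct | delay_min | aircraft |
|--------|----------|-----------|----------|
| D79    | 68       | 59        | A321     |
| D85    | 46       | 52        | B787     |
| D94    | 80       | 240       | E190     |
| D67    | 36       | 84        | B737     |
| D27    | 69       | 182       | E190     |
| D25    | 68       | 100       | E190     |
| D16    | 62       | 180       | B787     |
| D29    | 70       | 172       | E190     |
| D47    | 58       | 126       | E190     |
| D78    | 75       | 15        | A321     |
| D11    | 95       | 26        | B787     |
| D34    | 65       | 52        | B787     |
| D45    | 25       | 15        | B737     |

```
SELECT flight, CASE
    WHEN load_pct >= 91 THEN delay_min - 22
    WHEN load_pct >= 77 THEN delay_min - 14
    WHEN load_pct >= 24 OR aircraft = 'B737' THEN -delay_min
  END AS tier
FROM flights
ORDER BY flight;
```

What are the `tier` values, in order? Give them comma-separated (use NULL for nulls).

flight=D11: load_pct >= 91 → 4
flight=D16: load_pct >= 24 OR aircraft = 'B737' → -180
flight=D25: load_pct >= 24 OR aircraft = 'B737' → -100
flight=D27: load_pct >= 24 OR aircraft = 'B737' → -182
flight=D29: load_pct >= 24 OR aircraft = 'B737' → -172
flight=D34: load_pct >= 24 OR aircraft = 'B737' → -52
flight=D45: load_pct >= 24 OR aircraft = 'B737' → -15
flight=D47: load_pct >= 24 OR aircraft = 'B737' → -126
flight=D67: load_pct >= 24 OR aircraft = 'B737' → -84
flight=D78: load_pct >= 24 OR aircraft = 'B737' → -15
flight=D79: load_pct >= 24 OR aircraft = 'B737' → -59
flight=D85: load_pct >= 24 OR aircraft = 'B737' → -52
flight=D94: load_pct >= 77 → 226

4, -180, -100, -182, -172, -52, -15, -126, -84, -15, -59, -52, 226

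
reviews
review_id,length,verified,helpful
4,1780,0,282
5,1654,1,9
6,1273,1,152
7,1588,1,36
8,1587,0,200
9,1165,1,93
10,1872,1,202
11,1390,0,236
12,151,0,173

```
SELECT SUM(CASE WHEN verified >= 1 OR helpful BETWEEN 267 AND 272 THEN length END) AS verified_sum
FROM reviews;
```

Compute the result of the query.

review_id=4: ✗
review_id=5: ✓ → 1654
review_id=6: ✓ → 1273
review_id=7: ✓ → 1588
review_id=8: ✗
review_id=9: ✓ → 1165
review_id=10: ✓ → 1872
review_id=11: ✗
review_id=12: ✗
verified_sum = 1654 + 1273 + 1588 + 1165 + 1872 = 7552

7552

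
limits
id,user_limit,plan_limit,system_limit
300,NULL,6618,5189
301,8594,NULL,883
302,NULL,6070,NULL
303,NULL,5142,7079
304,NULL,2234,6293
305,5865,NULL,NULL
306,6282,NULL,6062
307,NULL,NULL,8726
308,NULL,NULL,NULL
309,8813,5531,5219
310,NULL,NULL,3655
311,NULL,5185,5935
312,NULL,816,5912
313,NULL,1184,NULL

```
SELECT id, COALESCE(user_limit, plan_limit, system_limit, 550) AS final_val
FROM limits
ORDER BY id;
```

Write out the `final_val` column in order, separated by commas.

6618, 8594, 6070, 5142, 2234, 5865, 6282, 8726, 550, 8813, 3655, 5185, 816, 1184

id=300: user_limit=NULL, plan_limit=6618 → 6618
id=301: user_limit=8594 → 8594
id=302: user_limit=NULL, plan_limit=6070 → 6070
id=303: user_limit=NULL, plan_limit=5142 → 5142
id=304: user_limit=NULL, plan_limit=2234 → 2234
id=305: user_limit=5865 → 5865
id=306: user_limit=6282 → 6282
id=307: user_limit=NULL, plan_limit=NULL, system_limit=8726 → 8726
id=308: user_limit=NULL, plan_limit=NULL, system_limit=NULL, → literal 550 → 550
id=309: user_limit=8813 → 8813
id=310: user_limit=NULL, plan_limit=NULL, system_limit=3655 → 3655
id=311: user_limit=NULL, plan_limit=5185 → 5185
id=312: user_limit=NULL, plan_limit=816 → 816
id=313: user_limit=NULL, plan_limit=1184 → 1184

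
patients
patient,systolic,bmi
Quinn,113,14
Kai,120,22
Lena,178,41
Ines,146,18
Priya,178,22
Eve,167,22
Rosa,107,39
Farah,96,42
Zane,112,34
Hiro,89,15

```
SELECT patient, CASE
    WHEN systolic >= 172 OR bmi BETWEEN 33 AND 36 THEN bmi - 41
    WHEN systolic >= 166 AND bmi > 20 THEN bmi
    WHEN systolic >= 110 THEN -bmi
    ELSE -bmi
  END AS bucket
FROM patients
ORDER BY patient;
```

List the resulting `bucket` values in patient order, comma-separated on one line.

patient=Eve: systolic >= 166 AND bmi > 20 → 22
patient=Farah: ELSE → -42
patient=Hiro: ELSE → -15
patient=Ines: systolic >= 110 → -18
patient=Kai: systolic >= 110 → -22
patient=Lena: systolic >= 172 OR bmi BETWEEN 33 AND 36 → 0
patient=Priya: systolic >= 172 OR bmi BETWEEN 33 AND 36 → -19
patient=Quinn: systolic >= 110 → -14
patient=Rosa: ELSE → -39
patient=Zane: systolic >= 172 OR bmi BETWEEN 33 AND 36 → -7

22, -42, -15, -18, -22, 0, -19, -14, -39, -7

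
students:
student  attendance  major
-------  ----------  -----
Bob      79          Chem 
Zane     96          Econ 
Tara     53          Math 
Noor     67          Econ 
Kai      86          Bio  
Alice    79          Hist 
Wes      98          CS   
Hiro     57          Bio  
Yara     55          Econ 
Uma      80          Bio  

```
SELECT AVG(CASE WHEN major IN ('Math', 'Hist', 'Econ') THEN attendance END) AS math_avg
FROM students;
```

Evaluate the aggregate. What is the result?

student=Bob: ✗
student=Zane: ✓ → 96
student=Tara: ✓ → 53
student=Noor: ✓ → 67
student=Kai: ✗
student=Alice: ✓ → 79
student=Wes: ✗
student=Hiro: ✗
student=Yara: ✓ → 55
student=Uma: ✗
math_avg = (96 + 53 + 67 + 79 + 55) / 5 = 70

70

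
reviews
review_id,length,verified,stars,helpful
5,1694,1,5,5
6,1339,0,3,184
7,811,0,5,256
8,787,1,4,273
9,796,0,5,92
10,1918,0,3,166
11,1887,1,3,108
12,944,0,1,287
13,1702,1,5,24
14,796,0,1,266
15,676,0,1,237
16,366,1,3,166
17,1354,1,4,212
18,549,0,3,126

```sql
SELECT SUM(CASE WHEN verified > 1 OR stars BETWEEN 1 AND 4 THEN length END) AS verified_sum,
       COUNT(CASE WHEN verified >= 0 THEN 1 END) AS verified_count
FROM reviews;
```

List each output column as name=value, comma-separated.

[verified_sum: verified > 1 OR stars BETWEEN 1 AND 4]
review_id=5: ✗
review_id=6: ✓ → 1339
review_id=7: ✗
review_id=8: ✓ → 787
review_id=9: ✗
review_id=10: ✓ → 1918
review_id=11: ✓ → 1887
review_id=12: ✓ → 944
review_id=13: ✗
review_id=14: ✓ → 796
review_id=15: ✓ → 676
review_id=16: ✓ → 366
review_id=17: ✓ → 1354
review_id=18: ✓ → 549
verified_sum = 1339 + 787 + 1918 + 1887 + 944 + 796 + 676 + 366 + 1354 + 549 = 10616
—
[verified_count: verified >= 0]
review_id=5: ✓ → 1
review_id=6: ✓ → 1
review_id=7: ✓ → 1
review_id=8: ✓ → 1
review_id=9: ✓ → 1
review_id=10: ✓ → 1
review_id=11: ✓ → 1
review_id=12: ✓ → 1
review_id=13: ✓ → 1
review_id=14: ✓ → 1
review_id=15: ✓ → 1
review_id=16: ✓ → 1
review_id=17: ✓ → 1
review_id=18: ✓ → 1
verified_count = COUNT(1, 1, 1, 1, 1, 1, 1, 1, 1, 1, 1, 1, 1, 1) = 14

verified_sum=10616, verified_count=14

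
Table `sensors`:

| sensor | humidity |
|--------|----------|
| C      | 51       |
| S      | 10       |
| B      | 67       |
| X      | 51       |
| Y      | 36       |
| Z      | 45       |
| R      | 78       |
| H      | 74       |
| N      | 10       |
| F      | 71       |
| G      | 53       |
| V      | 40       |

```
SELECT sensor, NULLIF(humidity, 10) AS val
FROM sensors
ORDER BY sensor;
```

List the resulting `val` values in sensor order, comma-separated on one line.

67, 51, 71, 53, 74, NULL, 78, NULL, 40, 51, 36, 45

sensor=B: humidity=67 vs 10: differ → 67
sensor=C: humidity=51 vs 10: differ → 51
sensor=F: humidity=71 vs 10: differ → 71
sensor=G: humidity=53 vs 10: differ → 53
sensor=H: humidity=74 vs 10: differ → 74
sensor=N: humidity=10 vs 10: equal → NULL
sensor=R: humidity=78 vs 10: differ → 78
sensor=S: humidity=10 vs 10: equal → NULL
sensor=V: humidity=40 vs 10: differ → 40
sensor=X: humidity=51 vs 10: differ → 51
sensor=Y: humidity=36 vs 10: differ → 36
sensor=Z: humidity=45 vs 10: differ → 45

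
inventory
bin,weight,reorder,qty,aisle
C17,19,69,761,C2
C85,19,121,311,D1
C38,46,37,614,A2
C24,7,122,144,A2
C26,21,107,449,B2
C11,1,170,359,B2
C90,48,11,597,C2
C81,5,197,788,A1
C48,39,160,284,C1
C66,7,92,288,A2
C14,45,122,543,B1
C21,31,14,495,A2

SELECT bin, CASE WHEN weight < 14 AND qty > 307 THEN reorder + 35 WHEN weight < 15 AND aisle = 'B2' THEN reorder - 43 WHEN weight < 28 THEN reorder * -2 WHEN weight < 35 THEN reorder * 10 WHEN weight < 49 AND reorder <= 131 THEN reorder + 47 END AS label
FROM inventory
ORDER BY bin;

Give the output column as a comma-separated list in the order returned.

205, 169, -138, 140, -244, -214, 84, NULL, -184, 232, -242, 58

bin=C11: weight < 14 AND qty > 307 → 205
bin=C14: weight < 49 AND reorder <= 131 → 169
bin=C17: weight < 28 → -138
bin=C21: weight < 35 → 140
bin=C24: weight < 28 → -244
bin=C26: weight < 28 → -214
bin=C38: weight < 49 AND reorder <= 131 → 84
bin=C48: (no match → NULL) → NULL
bin=C66: weight < 28 → -184
bin=C81: weight < 14 AND qty > 307 → 232
bin=C85: weight < 28 → -242
bin=C90: weight < 49 AND reorder <= 131 → 58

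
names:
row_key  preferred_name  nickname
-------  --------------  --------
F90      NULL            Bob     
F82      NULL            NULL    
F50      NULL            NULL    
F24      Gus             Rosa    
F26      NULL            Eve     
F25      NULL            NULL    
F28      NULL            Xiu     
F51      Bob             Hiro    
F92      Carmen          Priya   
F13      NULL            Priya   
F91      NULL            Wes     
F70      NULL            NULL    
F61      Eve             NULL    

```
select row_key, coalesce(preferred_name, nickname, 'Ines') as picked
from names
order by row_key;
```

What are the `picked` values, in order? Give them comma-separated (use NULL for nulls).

row_key=F13: preferred_name=NULL, nickname=Priya → Priya
row_key=F24: preferred_name=Gus → Gus
row_key=F25: preferred_name=NULL, nickname=NULL, → literal Ines → Ines
row_key=F26: preferred_name=NULL, nickname=Eve → Eve
row_key=F28: preferred_name=NULL, nickname=Xiu → Xiu
row_key=F50: preferred_name=NULL, nickname=NULL, → literal Ines → Ines
row_key=F51: preferred_name=Bob → Bob
row_key=F61: preferred_name=Eve → Eve
row_key=F70: preferred_name=NULL, nickname=NULL, → literal Ines → Ines
row_key=F82: preferred_name=NULL, nickname=NULL, → literal Ines → Ines
row_key=F90: preferred_name=NULL, nickname=Bob → Bob
row_key=F91: preferred_name=NULL, nickname=Wes → Wes
row_key=F92: preferred_name=Carmen → Carmen

Priya, Gus, Ines, Eve, Xiu, Ines, Bob, Eve, Ines, Ines, Bob, Wes, Carmen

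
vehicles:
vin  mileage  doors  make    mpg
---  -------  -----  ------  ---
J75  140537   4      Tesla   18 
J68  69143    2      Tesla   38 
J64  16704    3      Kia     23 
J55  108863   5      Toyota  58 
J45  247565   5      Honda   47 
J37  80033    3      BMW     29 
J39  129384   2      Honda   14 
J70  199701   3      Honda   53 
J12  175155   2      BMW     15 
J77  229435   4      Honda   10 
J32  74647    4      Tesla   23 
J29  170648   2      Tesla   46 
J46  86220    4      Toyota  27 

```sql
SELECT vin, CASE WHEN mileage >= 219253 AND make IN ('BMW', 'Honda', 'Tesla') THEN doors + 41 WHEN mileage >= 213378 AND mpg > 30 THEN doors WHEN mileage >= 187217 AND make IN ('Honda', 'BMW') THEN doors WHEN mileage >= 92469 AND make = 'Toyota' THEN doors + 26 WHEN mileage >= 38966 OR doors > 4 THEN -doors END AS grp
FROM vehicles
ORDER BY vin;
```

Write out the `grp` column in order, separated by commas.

-2, -2, -4, -3, -2, 46, -4, 31, NULL, -2, 3, -4, 45

vin=J12: mileage >= 38966 OR doors > 4 → -2
vin=J29: mileage >= 38966 OR doors > 4 → -2
vin=J32: mileage >= 38966 OR doors > 4 → -4
vin=J37: mileage >= 38966 OR doors > 4 → -3
vin=J39: mileage >= 38966 OR doors > 4 → -2
vin=J45: mileage >= 219253 AND make IN ('BMW', 'Honda', 'Tesla') → 46
vin=J46: mileage >= 38966 OR doors > 4 → -4
vin=J55: mileage >= 92469 AND make = 'Toyota' → 31
vin=J64: (no match → NULL) → NULL
vin=J68: mileage >= 38966 OR doors > 4 → -2
vin=J70: mileage >= 187217 AND make IN ('Honda', 'BMW') → 3
vin=J75: mileage >= 38966 OR doors > 4 → -4
vin=J77: mileage >= 219253 AND make IN ('BMW', 'Honda', 'Tesla') → 45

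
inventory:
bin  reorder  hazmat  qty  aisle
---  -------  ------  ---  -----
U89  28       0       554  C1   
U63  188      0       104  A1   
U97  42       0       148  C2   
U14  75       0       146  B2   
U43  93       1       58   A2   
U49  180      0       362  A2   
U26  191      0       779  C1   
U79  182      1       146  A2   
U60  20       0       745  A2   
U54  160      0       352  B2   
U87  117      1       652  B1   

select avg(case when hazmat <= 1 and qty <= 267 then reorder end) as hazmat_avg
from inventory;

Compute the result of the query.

bin=U89: ✗
bin=U63: ✓ → 188
bin=U97: ✓ → 42
bin=U14: ✓ → 75
bin=U43: ✓ → 93
bin=U49: ✗
bin=U26: ✗
bin=U79: ✓ → 182
bin=U60: ✗
bin=U54: ✗
bin=U87: ✗
hazmat_avg = (188 + 42 + 75 + 93 + 182) / 5 = 116

116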